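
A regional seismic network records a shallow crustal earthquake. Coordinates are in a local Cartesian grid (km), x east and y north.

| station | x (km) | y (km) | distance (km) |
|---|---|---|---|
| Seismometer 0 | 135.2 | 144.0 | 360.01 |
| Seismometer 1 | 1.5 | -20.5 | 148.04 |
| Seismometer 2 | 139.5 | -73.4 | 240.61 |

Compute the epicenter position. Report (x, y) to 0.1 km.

(-93.3, -134.2)

Circle about each station: (x − 135.2)² + (y − 144.0)² = 360.01²; (x − 1.5)² + (y + 20.5)² = 148.04²; (x − 139.5)² + (y + 73.4)² = 240.61².
Subtracting pairs of circle equations eliminates x²+y² and gives linear equations (the radical axes):
-267.4 x − 329.0 y = 69098.82
8.6 x − 434.8 y = 57546.80
Solving the 2×2 system: x ≈ -93.3, y ≈ -134.2 km.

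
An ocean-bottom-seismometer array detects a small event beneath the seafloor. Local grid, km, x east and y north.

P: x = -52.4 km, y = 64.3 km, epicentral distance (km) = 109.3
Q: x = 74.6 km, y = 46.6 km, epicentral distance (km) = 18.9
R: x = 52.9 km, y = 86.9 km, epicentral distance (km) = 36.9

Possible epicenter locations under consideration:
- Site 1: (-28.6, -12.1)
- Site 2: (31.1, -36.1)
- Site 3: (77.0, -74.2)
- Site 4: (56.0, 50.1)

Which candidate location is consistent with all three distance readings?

Site 4

For each candidate, compare |candidate − station| to the reported distance:
Site 1: residuals P 29.3, Q 99.8, R 91.3 → max 99.8 km
Site 2: residuals P 21.3, Q 74.5, R 88.0 → max 88.0 km
Site 3: residuals P 80.2, Q 101.9, R 126.0 → max 126.0 km
Site 4: residuals P 0.0, Q 0.0, R 0.0 → max 0.0 km
Only Site 4 has all residuals ≈ 0.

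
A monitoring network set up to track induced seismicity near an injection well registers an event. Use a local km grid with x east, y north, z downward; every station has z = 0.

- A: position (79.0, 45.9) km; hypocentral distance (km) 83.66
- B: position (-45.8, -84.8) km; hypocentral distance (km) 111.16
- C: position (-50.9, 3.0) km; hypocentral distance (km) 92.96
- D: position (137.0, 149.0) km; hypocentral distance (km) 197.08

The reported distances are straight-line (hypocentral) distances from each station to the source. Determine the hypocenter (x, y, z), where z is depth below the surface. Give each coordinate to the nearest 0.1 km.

x ≈ 33.4 km, y ≈ -15.0 km, depth ≈ 34.8 km

Each station gives a sphere (x−x_i)² + (y−y_i)² + z² = d_i² (stations at z=0).
Subtracting the A sphere from B and C: z² cancels, leaving linear equations in x and y:
-249.6 x − 261.4 y = -4416.68
-259.8 x − 85.8 y = -7390.57
Solving: x ≈ 33.399, y ≈ -14.996 km (keep extra digits for the depth step; rounded: 33.4, -15.0).
Then from the A sphere: z² = 83.66² − (x − 79.0)² − (y − 45.9)² with x = 33.399, y = -14.996, so z ≈ 34.803 ≈ 34.8 km.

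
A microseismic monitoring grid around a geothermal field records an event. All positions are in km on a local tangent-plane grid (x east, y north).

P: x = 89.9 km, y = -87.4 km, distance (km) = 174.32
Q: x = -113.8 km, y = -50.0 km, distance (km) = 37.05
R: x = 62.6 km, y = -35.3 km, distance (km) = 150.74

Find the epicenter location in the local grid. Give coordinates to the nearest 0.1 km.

(-83.7, -71.6)

Circle about each station: (x − 89.9)² + (y + 87.4)² = 174.32²; (x + 113.8)² + (y + 50.0)² = 37.05²; (x − 62.6)² + (y + 35.3)² = 150.74².
Subtracting the P equation from the Q and R equations removes the quadratic terms:
-407.4 x + 74.8 y = 28744.43
-54.6 x + 104.2 y = -2891.01
Solving the 2×2 system: x ≈ -83.7, y ≈ -71.6 km.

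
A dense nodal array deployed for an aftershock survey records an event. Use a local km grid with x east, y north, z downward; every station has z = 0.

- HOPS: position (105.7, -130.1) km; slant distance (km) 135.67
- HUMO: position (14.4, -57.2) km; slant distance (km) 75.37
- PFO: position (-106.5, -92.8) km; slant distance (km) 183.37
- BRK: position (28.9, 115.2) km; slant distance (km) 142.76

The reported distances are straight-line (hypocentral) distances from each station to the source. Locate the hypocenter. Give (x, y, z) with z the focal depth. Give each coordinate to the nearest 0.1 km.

(52.2, -16.2, 50.7)

Each station gives a sphere (x−x_i)² + (y−y_i)² + z² = d_i² (stations at z=0).
Subtracting the HOPS sphere from HUMO and PFO: z² cancels, leaving linear equations in x and y:
-182.6 x + 145.8 y = -11893.59
-424.4 x + 74.6 y = -23362.62
Solving: x ≈ 52.201, y ≈ -16.198 km (keep extra digits for the depth step; rounded: 52.2, -16.2).
Then from the HOPS sphere: z² = 135.67² − (x − 105.7)² − (y + 130.1)² with x = 52.201, y = -16.198, so z ≈ 50.700 ≈ 50.7 km.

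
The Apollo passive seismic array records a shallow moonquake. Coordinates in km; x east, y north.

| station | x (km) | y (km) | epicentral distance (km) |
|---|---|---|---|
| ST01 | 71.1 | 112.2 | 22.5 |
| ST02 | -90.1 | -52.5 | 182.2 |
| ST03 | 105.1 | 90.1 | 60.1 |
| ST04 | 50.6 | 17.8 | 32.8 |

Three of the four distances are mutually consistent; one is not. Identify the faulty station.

Solve using three stations at a time. Using ST02, ST03, ST04 (subtract circle equations pairwise → linear system) gives (x, y) ≈ (61.3, 48.9).
Distances from that point to each station vs reported:
  ST01: calculated 64.1 vs reported 22.5 → residual 41.6 km
  ST02: calculated 182.2 vs reported 182.2 → residual 0.0 km
  ST03: calculated 60.1 vs reported 60.1 → residual 0.0 km
  ST04: calculated 32.9 vs reported 32.8 → residual 0.1 km
ST02, ST03, ST04 are mutually consistent (residuals ≈ 0); ST01 is off by 41.6 km.

ST01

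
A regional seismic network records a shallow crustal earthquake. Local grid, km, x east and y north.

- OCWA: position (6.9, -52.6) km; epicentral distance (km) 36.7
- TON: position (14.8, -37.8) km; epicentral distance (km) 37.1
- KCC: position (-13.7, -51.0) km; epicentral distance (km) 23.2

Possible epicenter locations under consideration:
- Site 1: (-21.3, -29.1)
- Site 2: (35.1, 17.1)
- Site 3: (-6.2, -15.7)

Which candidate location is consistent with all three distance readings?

For each candidate, compare |candidate − station| to the reported distance:
Site 1: residuals OCWA 0.0, TON 0.0, KCC 0.0 → max 0.0 km
Site 2: residuals OCWA 38.5, TON 21.4, KCC 60.6 → max 60.6 km
Site 3: residuals OCWA 2.5, TON 6.6, KCC 12.9 → max 12.9 km
Only Site 1 has all residuals ≈ 0.

Site 1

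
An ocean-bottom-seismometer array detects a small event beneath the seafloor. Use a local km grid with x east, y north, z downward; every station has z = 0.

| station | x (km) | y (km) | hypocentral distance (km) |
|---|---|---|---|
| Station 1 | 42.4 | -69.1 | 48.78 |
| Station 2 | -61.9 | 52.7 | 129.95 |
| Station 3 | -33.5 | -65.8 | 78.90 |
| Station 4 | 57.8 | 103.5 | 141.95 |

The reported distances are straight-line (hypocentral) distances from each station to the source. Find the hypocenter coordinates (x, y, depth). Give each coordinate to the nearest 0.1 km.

x ≈ 31.3 km, y ≈ -32.6 km, depth ≈ 30.4 km

Each station gives a sphere (x−x_i)² + (y−y_i)² + z² = d_i² (stations at z=0).
Subtracting the Station 1 sphere from Station 2 and Station 3: z² cancels, leaving linear equations in x and y:
-208.6 x + 243.6 y = -14471.18
-151.8 x + 6.6 y = -4966.40
Solving: x ≈ 31.299, y ≈ -32.603 km (keep extra digits for the depth step; rounded: 31.3, -32.6).
Then from the Station 1 sphere: z² = 48.78² − (x − 42.4)² − (y + 69.1)² with x = 31.299, y = -32.603, so z ≈ 30.401 ≈ 30.4 km.
Check against Station 4 (with the unrounded solution): distance 141.95 ≈ 141.95 km. ✓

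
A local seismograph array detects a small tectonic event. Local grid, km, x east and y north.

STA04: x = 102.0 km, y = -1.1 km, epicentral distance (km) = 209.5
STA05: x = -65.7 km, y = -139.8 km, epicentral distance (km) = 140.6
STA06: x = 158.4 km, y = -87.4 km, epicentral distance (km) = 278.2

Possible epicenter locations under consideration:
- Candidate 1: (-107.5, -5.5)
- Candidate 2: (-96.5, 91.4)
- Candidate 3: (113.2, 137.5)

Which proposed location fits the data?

Candidate 1

For each candidate, compare |candidate − station| to the reported distance:
Candidate 1: residuals STA04 0.0, STA05 0.1, STA06 0.0 → max 0.1 km
Candidate 2: residuals STA04 9.5, STA05 92.6, STA06 33.2 → max 92.6 km
Candidate 3: residuals STA04 70.4, STA05 189.4, STA06 48.8 → max 189.4 km
Only Candidate 1 has all residuals ≈ 0.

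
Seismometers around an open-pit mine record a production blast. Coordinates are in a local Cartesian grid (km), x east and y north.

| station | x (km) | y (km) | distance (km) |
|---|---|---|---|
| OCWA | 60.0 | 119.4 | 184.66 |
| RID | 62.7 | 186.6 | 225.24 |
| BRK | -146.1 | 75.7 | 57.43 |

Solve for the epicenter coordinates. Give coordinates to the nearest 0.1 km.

Circle about each station: (x − 60.0)² + (y − 119.4)² = 184.66²; (x − 62.7)² + (y − 186.6)² = 225.24²; (x + 146.1)² + (y − 75.7)² = 57.43².
Subtracting the OCWA equation from the RID and BRK equations removes the quadratic terms:
5.4 x + 134.4 y = 4260.75
-412.2 x − 87.4 y = 40020.45
Solving the 2×2 system: x ≈ -104.7, y ≈ 35.9 km.

-104.7 km east, 35.9 km north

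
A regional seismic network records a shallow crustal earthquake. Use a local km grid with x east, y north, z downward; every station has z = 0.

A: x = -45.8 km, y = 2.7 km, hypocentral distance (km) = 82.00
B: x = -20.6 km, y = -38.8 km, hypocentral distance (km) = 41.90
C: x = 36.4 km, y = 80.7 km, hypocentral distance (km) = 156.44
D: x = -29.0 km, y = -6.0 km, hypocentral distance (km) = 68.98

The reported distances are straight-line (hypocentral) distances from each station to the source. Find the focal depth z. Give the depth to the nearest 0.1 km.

depth ≈ 31.6 km

Each station gives a sphere (x−x_i)² + (y−y_i)² + z² = d_i² (stations at z=0).
Subtracting the A sphere from B and C: z² cancels, leaving linear equations in x and y:
50.4 x − 83.0 y = 4793.26
164.4 x + 156.0 y = -12016.95
Solving: x ≈ -11.608, y ≈ -64.799 km (keep extra digits for the depth step; rounded: -11.6, -64.8).
Then from the A sphere: z² = 82.00² − (x + 45.8)² − (y − 2.7)² with x = -11.608, y = -64.799, so z ≈ 31.604 ≈ 31.6 km.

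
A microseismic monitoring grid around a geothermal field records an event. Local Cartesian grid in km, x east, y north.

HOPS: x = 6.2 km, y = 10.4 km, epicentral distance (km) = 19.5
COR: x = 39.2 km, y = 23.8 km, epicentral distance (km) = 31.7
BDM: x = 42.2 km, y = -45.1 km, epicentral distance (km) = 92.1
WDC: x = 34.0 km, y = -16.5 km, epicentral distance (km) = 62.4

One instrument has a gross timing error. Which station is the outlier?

Solve using three stations at a time. Using COR, BDM, WDC (subtract circle equations pairwise → linear system) gives (x, y) ≈ (13.8, 42.4).
Distances from that point to each station vs reported:
  HOPS: calculated 32.9 vs reported 19.5 → residual 13.4 km
  COR: calculated 31.5 vs reported 31.7 → residual 0.2 km
  BDM: calculated 92.0 vs reported 92.1 → residual 0.1 km
  WDC: calculated 62.3 vs reported 62.4 → residual 0.1 km
COR, BDM, WDC are mutually consistent (residuals ≈ 0); HOPS is off by 13.4 km.

HOPS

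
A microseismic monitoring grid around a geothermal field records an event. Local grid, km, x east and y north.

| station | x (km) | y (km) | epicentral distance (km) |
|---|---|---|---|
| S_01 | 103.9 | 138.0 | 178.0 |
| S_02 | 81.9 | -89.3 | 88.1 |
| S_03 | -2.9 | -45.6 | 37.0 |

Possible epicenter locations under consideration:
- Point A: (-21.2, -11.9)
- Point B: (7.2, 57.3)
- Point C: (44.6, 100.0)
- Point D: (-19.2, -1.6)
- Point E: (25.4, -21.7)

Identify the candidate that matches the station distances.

Point E

For each candidate, compare |candidate − station| to the reported distance:
Point A: residuals S_01 17.2, S_02 40.8, S_03 1.3 → max 40.8 km
Point B: residuals S_01 52.1, S_02 76.4, S_03 66.4 → max 76.4 km
Point C: residuals S_01 107.6, S_02 104.8, S_03 116.2 → max 116.2 km
Point D: residuals S_01 8.1, S_02 45.7, S_03 9.9 → max 45.7 km
Point E: residuals S_01 0.0, S_02 0.0, S_03 0.0 → max 0.0 km
Only Point E has all residuals ≈ 0.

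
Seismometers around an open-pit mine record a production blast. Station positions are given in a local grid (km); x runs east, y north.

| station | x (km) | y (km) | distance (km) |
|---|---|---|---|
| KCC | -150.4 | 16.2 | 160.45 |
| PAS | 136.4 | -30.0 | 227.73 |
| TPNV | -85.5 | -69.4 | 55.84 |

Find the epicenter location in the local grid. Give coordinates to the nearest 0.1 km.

-71.3 km east, -123.4 km north

Circle about each station: (x + 150.4)² + (y − 16.2)² = 160.45²; (x − 136.4)² + (y + 30.0)² = 227.73²; (x + 85.5)² + (y + 69.4)² = 55.84².
Subtracting the KCC equation from the PAS and TPNV equations removes the quadratic terms:
573.6 x − 92.4 y = -29494.39
129.8 x − 171.2 y = 11870.11
Solving the 2×2 system: x ≈ -71.3, y ≈ -123.4 km.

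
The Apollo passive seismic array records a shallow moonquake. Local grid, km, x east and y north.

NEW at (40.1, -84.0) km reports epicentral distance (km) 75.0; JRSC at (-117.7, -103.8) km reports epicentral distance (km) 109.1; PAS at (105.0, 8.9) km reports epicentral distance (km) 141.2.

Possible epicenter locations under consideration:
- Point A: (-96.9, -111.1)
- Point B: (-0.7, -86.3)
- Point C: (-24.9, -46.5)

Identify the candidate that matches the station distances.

Point C

For each candidate, compare |candidate − station| to the reported distance:
Point A: residuals NEW 64.7, JRSC 87.1, PAS 93.7 → max 93.7 km
Point B: residuals NEW 34.1, JRSC 9.2, PAS 1.1 → max 34.1 km
Point C: residuals NEW 0.0, JRSC 0.0, PAS 0.0 → max 0.0 km
Only Point C has all residuals ≈ 0.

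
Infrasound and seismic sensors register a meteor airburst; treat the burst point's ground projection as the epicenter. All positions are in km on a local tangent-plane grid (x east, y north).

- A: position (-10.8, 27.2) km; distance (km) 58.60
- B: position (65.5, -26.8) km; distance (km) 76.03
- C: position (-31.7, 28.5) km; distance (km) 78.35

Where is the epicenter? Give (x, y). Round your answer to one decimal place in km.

44.6 km east, 46.3 km north

Circle about each station: (x + 10.8)² + (y − 27.2)² = 58.60²; (x − 65.5)² + (y + 26.8)² = 76.03²; (x + 31.7)² + (y − 28.5)² = 78.35².
Subtracting pairs of circle equations eliminates x²+y² and gives linear equations (the radical axes):
152.6 x − 108.0 y = 1805.41
-41.8 x + 2.6 y = -1744.10
Solving the 2×2 system: x ≈ 44.6, y ≈ 46.3 km.
Check against A (with the unrounded x, y): √((x + 10.8)²+(y − 27.2)²) = 58.61 ≈ 58.60 km. ✓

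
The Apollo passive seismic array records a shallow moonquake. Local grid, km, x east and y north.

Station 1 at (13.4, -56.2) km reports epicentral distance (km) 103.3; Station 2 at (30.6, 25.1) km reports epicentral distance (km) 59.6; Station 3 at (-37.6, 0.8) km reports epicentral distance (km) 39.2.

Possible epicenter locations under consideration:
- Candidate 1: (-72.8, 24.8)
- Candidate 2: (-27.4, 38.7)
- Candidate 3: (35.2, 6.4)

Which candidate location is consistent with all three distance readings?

Candidate 2

For each candidate, compare |candidate − station| to the reported distance:
Candidate 1: residuals Station 1 15.0, Station 2 43.8, Station 3 3.4 → max 43.8 km
Candidate 2: residuals Station 1 0.0, Station 2 0.0, Station 3 0.0 → max 0.0 km
Candidate 3: residuals Station 1 37.0, Station 2 40.3, Station 3 33.8 → max 40.3 km
Only Candidate 2 has all residuals ≈ 0.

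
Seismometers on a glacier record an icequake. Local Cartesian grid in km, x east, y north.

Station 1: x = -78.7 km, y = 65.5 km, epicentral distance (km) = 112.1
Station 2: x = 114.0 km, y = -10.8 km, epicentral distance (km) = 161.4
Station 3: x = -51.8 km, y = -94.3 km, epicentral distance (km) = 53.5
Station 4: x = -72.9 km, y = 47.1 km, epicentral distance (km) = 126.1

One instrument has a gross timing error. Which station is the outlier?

Station 4

Solve using three stations at a time. Using Station 1, Station 2, Station 3 (subtract circle equations pairwise → linear system) gives (x, y) ≈ (-44.5, -41.3).
Distances from that point to each station vs reported:
  Station 1: calculated 112.1 vs reported 112.1 → residual 0.0 km
  Station 2: calculated 161.4 vs reported 161.4 → residual 0.0 km
  Station 3: calculated 53.5 vs reported 53.5 → residual 0.0 km
  Station 4: calculated 92.8 vs reported 126.1 → residual 33.3 km
Station 1, Station 2, Station 3 are mutually consistent (residuals ≈ 0); Station 4 is off by 33.3 km.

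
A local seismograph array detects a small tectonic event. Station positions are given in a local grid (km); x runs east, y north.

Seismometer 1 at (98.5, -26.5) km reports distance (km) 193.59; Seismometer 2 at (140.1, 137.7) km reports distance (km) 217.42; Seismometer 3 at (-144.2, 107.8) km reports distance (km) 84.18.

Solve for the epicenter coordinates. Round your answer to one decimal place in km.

Circle about each station: (x − 98.5)² + (y + 26.5)² = 193.59²; (x − 140.1)² + (y − 137.7)² = 217.42²; (x + 144.2)² + (y − 107.8)² = 84.18².
Subtracting pairs of circle equations eliminates x²+y² and gives linear equations (the radical axes):
83.2 x + 328.4 y = 18390.43
-485.4 x + 268.6 y = 52400.80
Solving the 2×2 system: x ≈ -67.5, y ≈ 73.1 km.

-67.5 km east, 73.1 km north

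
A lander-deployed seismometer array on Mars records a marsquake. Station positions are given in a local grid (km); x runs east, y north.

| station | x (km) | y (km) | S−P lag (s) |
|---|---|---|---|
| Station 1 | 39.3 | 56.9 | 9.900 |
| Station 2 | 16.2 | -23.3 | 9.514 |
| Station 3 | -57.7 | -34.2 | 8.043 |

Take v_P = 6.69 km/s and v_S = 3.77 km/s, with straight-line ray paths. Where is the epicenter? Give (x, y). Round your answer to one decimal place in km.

(-43.0, 33.7)

Distance from S−P lag: d = Δt · v_P v_S / (v_P − v_S) = Δt · (6.69·3.77)/(6.69−3.77) ≈ 8.6374·Δt.
So d_Station 1 = 85.51, d_Station 2 = 82.18, d_Station 3 = 69.47 km.
Circle about each station: (x − 39.3)² + (y − 56.9)² = 85.51²; (x − 16.2)² + (y + 23.3)² = 82.18²; (x + 57.7)² + (y + 34.2)² = 69.47².
Subtracting the Station 1 equation from the Station 2 and Station 3 equations removes the quadratic terms:
-46.2 x − 160.4 y = -3418.36
-194.0 x − 182.2 y = 2202.71
Solving the 2×2 system: x ≈ -43.0, y ≈ 33.7 km.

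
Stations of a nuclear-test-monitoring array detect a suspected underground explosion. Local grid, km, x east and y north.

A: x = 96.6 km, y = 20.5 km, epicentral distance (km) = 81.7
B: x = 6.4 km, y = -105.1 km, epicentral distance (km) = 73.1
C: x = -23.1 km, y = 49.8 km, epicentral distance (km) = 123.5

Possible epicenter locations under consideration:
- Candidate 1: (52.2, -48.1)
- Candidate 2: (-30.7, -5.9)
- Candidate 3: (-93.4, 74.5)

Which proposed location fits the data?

For each candidate, compare |candidate − station| to the reported distance:
Candidate 1: residuals A 0.0, B 0.0, C 0.0 → max 0.0 km
Candidate 2: residuals A 48.3, B 32.8, C 67.3 → max 67.3 km
Candidate 3: residuals A 115.8, B 132.4, C 49.0 → max 132.4 km
Only Candidate 1 has all residuals ≈ 0.

Candidate 1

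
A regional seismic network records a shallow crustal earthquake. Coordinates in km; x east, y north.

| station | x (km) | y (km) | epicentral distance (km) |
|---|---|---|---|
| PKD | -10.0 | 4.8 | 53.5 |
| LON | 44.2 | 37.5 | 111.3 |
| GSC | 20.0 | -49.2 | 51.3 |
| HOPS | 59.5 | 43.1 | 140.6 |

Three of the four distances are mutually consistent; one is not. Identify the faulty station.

HOPS

Solve using three stations at a time. Using PKD, LON, GSC (subtract circle equations pairwise → linear system) gives (x, y) ≈ (-31.2, -44.4).
Distances from that point to each station vs reported:
  PKD: calculated 53.6 vs reported 53.5 → residual 0.1 km
  LON: calculated 111.4 vs reported 111.3 → residual 0.1 km
  GSC: calculated 51.4 vs reported 51.3 → residual 0.1 km
  HOPS: calculated 126.1 vs reported 140.6 → residual 14.5 km
PKD, LON, GSC are mutually consistent (residuals ≈ 0); HOPS is off by 14.5 km.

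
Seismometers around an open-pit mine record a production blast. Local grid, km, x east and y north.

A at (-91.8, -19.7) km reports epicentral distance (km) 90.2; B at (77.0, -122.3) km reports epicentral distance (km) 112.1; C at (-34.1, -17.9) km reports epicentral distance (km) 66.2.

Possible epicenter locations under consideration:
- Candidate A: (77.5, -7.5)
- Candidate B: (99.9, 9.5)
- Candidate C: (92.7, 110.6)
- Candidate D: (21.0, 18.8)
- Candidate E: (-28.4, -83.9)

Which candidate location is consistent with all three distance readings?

Candidate E

For each candidate, compare |candidate − station| to the reported distance:
Candidate A: residuals A 79.5, B 2.7, C 45.9 → max 79.5 km
Candidate B: residuals A 103.7, B 21.7, C 70.6 → max 103.7 km
Candidate C: residuals A 135.7, B 121.3, C 114.3 → max 135.7 km
Candidate D: residuals A 29.0, B 39.7, C 0.0 → max 39.7 km
Candidate E: residuals A 0.0, B 0.1, C 0.0 → max 0.1 km
Only Candidate E has all residuals ≈ 0.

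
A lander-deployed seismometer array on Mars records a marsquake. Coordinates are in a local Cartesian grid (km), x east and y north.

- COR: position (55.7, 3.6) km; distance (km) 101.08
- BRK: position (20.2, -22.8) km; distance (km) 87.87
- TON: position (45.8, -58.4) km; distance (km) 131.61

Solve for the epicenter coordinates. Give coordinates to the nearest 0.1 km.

Circle about each station: (x − 55.7)² + (y − 3.6)² = 101.08²; (x − 20.2)² + (y + 22.8)² = 87.87²; (x − 45.8)² + (y + 58.4)² = 131.61².
Subtracting the COR equation from the BRK and TON equations removes the quadratic terms:
-71.0 x − 52.8 y = 308.46
-19.8 x − 124.0 y = -4711.28
Solving the 2×2 system: x ≈ -37.0, y ≈ 43.9 km.

-37.0 km east, 43.9 km north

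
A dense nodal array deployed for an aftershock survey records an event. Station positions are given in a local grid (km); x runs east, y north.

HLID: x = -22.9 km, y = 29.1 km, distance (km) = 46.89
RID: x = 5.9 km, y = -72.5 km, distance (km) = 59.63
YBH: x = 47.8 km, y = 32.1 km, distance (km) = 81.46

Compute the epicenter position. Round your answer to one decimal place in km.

Circle about each station: (x + 22.9)² + (y − 29.1)² = 46.89²; (x − 5.9)² + (y + 72.5)² = 59.63²; (x − 47.8)² + (y − 32.1)² = 81.46².
Subtracting pairs of circle equations eliminates x²+y² and gives linear equations (the radical axes):
57.6 x − 203.2 y = 2562.78
141.4 x + 6.0 y = -2493.03
Solving the 2×2 system: x ≈ -16.9, y ≈ -17.4 km.

-16.9 km east, -17.4 km north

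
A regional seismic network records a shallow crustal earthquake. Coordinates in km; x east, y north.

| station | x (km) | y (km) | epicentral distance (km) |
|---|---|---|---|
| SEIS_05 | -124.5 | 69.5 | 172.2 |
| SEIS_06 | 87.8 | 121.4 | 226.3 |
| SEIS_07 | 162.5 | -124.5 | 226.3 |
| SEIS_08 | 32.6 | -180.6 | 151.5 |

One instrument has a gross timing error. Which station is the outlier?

SEIS_05

Solve using three stations at a time. Using SEIS_06, SEIS_07, SEIS_08 (subtract circle equations pairwise → linear system) gives (x, y) ≈ (-53.1, -55.7).
Distances from that point to each station vs reported:
  SEIS_05: calculated 144.1 vs reported 172.2 → residual 28.1 km
  SEIS_06: calculated 226.3 vs reported 226.3 → residual 0.0 km
  SEIS_07: calculated 226.3 vs reported 226.3 → residual 0.0 km
  SEIS_08: calculated 151.5 vs reported 151.5 → residual 0.0 km
SEIS_06, SEIS_07, SEIS_08 are mutually consistent (residuals ≈ 0); SEIS_05 is off by 28.1 km.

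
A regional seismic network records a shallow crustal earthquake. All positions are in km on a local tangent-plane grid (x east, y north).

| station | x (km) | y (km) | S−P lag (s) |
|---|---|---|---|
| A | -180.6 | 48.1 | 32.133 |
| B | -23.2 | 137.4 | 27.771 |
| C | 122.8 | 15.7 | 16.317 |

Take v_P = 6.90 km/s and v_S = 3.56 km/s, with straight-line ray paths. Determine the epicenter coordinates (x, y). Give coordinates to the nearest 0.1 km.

x ≈ 29.6 km, y ≈ -59.9 km

Distance from S−P lag: d = Δt · v_P v_S / (v_P − v_S) = Δt · (6.90·3.56)/(6.90−3.56) ≈ 7.3545·Δt.
So d_A = 236.32, d_B = 204.24, d_C = 120.00 km.
Circle about each station: (x + 180.6)² + (y − 48.1)² = 236.32²; (x + 23.2)² + (y − 137.4)² = 204.24²; (x − 122.8)² + (y − 15.7)² = 120.00².
Subtracting pairs of circle equations eliminates x²+y² and gives linear equations (the radical axes):
314.8 x + 178.6 y = -1379.81
606.8 x − 64.8 y = 21843.50
Solving the 2×2 system: x ≈ 29.6, y ≈ -59.9 km.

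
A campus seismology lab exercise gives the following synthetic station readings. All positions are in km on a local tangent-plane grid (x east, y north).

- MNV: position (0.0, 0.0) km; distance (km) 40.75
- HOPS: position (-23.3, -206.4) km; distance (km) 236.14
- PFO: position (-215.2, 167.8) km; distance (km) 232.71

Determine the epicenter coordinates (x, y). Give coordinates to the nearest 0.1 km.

(-27.9, 29.7)

Circle about each station: x² + y² = 40.75²; (x + 23.3)² + (y + 206.4)² = 236.14²; (x + 215.2)² + (y − 167.8)² = 232.71².
Subtracting the MNV equation from the HOPS and PFO equations removes the quadratic terms:
-46.6 x − 412.8 y = -10957.69
-430.4 x + 335.6 y = 21974.50
Solving the 2×2 system: x ≈ -27.9, y ≈ 29.7 km.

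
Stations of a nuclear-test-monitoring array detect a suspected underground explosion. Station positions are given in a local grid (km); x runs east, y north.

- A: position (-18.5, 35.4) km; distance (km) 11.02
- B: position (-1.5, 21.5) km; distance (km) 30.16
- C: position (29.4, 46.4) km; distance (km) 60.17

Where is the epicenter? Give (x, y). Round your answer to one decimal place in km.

x ≈ -29.3 km, y ≈ 33.2 km

Circle about each station: (x + 18.5)² + (y − 35.4)² = 11.02²; (x + 1.5)² + (y − 21.5)² = 30.16²; (x − 29.4)² + (y − 46.4)² = 60.17².
Subtracting pairs of circle equations eliminates x²+y² and gives linear equations (the radical axes):
34.0 x − 27.8 y = -1919.10
95.8 x + 22.0 y = -2077.08
Solving the 2×2 system: x ≈ -29.3, y ≈ 33.2 km.
Check against A (with the unrounded x, y): √((x + 18.5)²+(y − 35.4)²) = 11.03 ≈ 11.02 km. ✓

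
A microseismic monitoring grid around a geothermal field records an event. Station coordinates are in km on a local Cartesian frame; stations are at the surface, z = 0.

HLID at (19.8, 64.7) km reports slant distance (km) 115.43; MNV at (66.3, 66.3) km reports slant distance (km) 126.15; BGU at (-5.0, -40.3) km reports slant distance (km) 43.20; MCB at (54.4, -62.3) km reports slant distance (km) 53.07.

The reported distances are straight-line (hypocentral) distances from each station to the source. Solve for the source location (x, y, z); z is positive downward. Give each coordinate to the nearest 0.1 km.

x ≈ 19.0 km, y ≈ -45.1 km, depth ≈ 35.6 km

Each station gives a sphere (x−x_i)² + (y−y_i)² + z² = d_i² (stations at z=0).
Subtracting the HLID sphere from MNV and BGU: z² cancels, leaving linear equations in x and y:
93.0 x + 3.2 y = 1623.51
-49.6 x − 210.0 y = 8528.80
Solving: x ≈ 19.009, y ≈ -45.103 km (keep extra digits for the depth step; rounded: 19.0, -45.1).
Then from the HLID sphere: z² = 115.43² − (x − 19.8)² − (y − 64.7)² with x = 19.009, y = -45.103, so z ≈ 35.592 ≈ 35.6 km.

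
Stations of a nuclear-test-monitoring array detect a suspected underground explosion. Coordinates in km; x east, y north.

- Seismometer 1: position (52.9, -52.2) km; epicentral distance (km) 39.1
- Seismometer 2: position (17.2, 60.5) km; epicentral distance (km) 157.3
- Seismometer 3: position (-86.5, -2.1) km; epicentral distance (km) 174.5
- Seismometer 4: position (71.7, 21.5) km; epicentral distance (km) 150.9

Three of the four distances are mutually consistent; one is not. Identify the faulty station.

Solve using three stations at a time. Using Seismometer 1, Seismometer 2, Seismometer 3 (subtract circle equations pairwise → linear system) gives (x, y) ≈ (64.5, -89.5).
Distances from that point to each station vs reported:
  Seismometer 1: calculated 39.1 vs reported 39.1 → residual 0.0 km
  Seismometer 2: calculated 157.3 vs reported 157.3 → residual 0.0 km
  Seismometer 3: calculated 174.5 vs reported 174.5 → residual 0.0 km
  Seismometer 4: calculated 111.2 vs reported 150.9 → residual 39.7 km
Seismometer 1, Seismometer 2, Seismometer 3 are mutually consistent (residuals ≈ 0); Seismometer 4 is off by 39.7 km.

Seismometer 4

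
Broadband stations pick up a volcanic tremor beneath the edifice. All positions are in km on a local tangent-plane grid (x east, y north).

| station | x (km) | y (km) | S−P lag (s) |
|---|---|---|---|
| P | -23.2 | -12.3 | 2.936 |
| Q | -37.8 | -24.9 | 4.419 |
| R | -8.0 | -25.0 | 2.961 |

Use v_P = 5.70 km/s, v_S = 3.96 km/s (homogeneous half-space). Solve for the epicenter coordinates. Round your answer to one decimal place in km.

x ≈ 7.6 km, y ≈ 10.1 km

Distance from S−P lag: d = Δt · v_P v_S / (v_P − v_S) = Δt · (5.70·3.96)/(5.70−3.96) ≈ 12.9724·Δt.
So d_P = 38.09, d_Q = 57.33, d_R = 38.41 km.
Circle about each station: (x + 23.2)² + (y + 12.3)² = 38.09²; (x + 37.8)² + (y + 24.9)² = 57.33²; (x + 8.0)² + (y + 25.0)² = 38.41².
Subtracting the P equation from the Q and R equations removes the quadratic terms:
-29.2 x − 25.2 y = -476.56
30.4 x − 25.4 y = -25.01
Solving the 2×2 system: x ≈ 7.6, y ≈ 10.1 km.
Check against P (with the unrounded x, y): √((x + 23.2)²+(y + 12.3)²) = 38.09 ≈ 38.09 km. ✓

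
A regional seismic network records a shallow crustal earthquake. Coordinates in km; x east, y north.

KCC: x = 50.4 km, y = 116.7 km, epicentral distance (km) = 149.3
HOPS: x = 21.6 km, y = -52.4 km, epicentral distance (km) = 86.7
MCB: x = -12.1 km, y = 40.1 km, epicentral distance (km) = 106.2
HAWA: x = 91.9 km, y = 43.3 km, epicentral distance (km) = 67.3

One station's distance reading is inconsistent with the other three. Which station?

Solve using three stations at a time. Using KCC, HOPS, HAWA (subtract circle equations pairwise → linear system) gives (x, y) ≈ (103.1, -23.0).
Distances from that point to each station vs reported:
  KCC: calculated 149.2 vs reported 149.3 → residual 0.1 km
  HOPS: calculated 86.6 vs reported 86.7 → residual 0.1 km
  MCB: calculated 131.3 vs reported 106.2 → residual 25.1 km
  HAWA: calculated 67.2 vs reported 67.3 → residual 0.1 km
KCC, HOPS, HAWA are mutually consistent (residuals ≈ 0); MCB is off by 25.1 km.

MCB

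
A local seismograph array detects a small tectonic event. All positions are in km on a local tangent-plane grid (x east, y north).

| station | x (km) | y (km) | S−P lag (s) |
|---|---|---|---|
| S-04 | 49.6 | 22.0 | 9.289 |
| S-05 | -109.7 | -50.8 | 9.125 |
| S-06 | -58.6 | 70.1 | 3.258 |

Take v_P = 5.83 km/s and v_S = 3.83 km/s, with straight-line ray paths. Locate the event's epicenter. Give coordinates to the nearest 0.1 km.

(-53.4, 34.1)

Distance from S−P lag: d = Δt · v_P v_S / (v_P − v_S) = Δt · (5.83·3.83)/(5.83−3.83) ≈ 11.1645·Δt.
So d_S-04 = 103.71, d_S-05 = 101.88, d_S-06 = 36.37 km.
Circle about each station: (x − 49.6)² + (y − 22.0)² = 103.71²; (x + 109.7)² + (y + 50.8)² = 101.88²; (x + 58.6)² + (y − 70.1)² = 36.37².
Subtracting the S-04 equation from the S-05 and S-06 equations removes the quadratic terms:
-318.6 x − 145.6 y = 12046.80
-216.4 x + 96.2 y = 14836.80
Solving the 2×2 system: x ≈ -53.4, y ≈ 34.1 km.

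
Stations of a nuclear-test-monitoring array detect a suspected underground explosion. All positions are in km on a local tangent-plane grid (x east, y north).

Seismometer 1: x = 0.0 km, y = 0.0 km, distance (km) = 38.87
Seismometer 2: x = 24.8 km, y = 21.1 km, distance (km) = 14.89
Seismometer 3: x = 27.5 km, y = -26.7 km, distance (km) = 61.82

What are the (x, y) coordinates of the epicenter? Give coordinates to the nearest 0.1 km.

x ≈ 18.1 km, y ≈ 34.4 km

Circle about each station: x² + y² = 38.87²; (x − 24.8)² + (y − 21.1)² = 14.89²; (x − 27.5)² + (y + 26.7)² = 61.82².
Subtracting the Seismometer 1 equation from the Seismometer 2 and Seismometer 3 equations removes the quadratic terms:
49.6 x + 42.2 y = 2349.41
55.0 x − 53.4 y = -841.70
Solving the 2×2 system: x ≈ 18.1, y ≈ 34.4 km.
Check against Seismometer 1 (with the unrounded x, y): √(x²+y²) = 38.87 ≈ 38.87 km. ✓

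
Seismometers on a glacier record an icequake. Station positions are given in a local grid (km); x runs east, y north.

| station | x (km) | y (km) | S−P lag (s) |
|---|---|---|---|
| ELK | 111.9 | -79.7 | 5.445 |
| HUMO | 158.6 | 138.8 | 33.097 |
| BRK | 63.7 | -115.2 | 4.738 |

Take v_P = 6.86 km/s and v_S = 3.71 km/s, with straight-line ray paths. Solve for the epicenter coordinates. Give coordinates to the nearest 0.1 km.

Distance from S−P lag: d = Δt · v_P v_S / (v_P − v_S) = Δt · (6.86·3.71)/(6.86−3.71) ≈ 8.0796·Δt.
So d_ELK = 43.99, d_HUMO = 267.41, d_BRK = 38.28 km.
Circle about each station: (x − 111.9)² + (y + 79.7)² = 43.99²; (x − 158.6)² + (y − 138.8)² = 267.41²; (x − 63.7)² + (y + 115.2)² = 38.28².
Subtracting pairs of circle equations eliminates x²+y² and gives linear equations (the radical axes):
93.4 x + 437.0 y = -44027.29
-96.4 x − 71.0 y = -1075.21
Solving the 2×2 system: x ≈ 101.3, y ≈ -122.4 km.

101.3 km east, -122.4 km north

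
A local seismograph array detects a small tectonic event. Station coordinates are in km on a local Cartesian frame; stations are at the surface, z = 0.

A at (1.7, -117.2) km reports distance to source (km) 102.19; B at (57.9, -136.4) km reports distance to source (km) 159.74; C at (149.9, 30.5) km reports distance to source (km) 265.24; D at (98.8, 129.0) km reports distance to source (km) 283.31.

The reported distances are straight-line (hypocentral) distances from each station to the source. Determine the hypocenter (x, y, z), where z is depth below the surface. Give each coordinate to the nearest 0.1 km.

x ≈ -88.7 km, y ≈ -81.1 km, depth ≈ 31.1 km

Each station gives a sphere (x−x_i)² + (y−y_i)² + z² = d_i² (stations at z=0).
Subtracting the A sphere from B and C: z² cancels, leaving linear equations in x and y:
112.4 x − 38.4 y = -6855.43
296.4 x + 295.4 y = -50247.93
Solving: x ≈ -88.699, y ≈ -81.102 km (keep extra digits for the depth step; rounded: -88.7, -81.1).
Then from the A sphere: z² = 102.19² − (x − 1.7)² − (y + 117.2)² with x = -88.699, y = -81.102, so z ≈ 31.109 ≈ 31.1 km.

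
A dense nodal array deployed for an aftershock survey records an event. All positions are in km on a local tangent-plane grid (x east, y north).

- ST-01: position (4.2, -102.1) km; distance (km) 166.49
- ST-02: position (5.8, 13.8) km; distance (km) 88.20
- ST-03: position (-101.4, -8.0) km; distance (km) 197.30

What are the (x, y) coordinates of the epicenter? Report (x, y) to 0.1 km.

Circle about each station: (x − 4.2)² + (y + 102.1)² = 166.49²; (x − 5.8)² + (y − 13.8)² = 88.20²; (x + 101.4)² + (y + 8.0)² = 197.30².
Subtracting pairs of circle equations eliminates x²+y² and gives linear equations (the radical axes):
3.2 x + 231.8 y = 9721.71
-211.2 x + 188.2 y = -11304.46
Solving the 2×2 system: x ≈ 89.8, y ≈ 40.7 km.

x ≈ 89.8 km, y ≈ 40.7 km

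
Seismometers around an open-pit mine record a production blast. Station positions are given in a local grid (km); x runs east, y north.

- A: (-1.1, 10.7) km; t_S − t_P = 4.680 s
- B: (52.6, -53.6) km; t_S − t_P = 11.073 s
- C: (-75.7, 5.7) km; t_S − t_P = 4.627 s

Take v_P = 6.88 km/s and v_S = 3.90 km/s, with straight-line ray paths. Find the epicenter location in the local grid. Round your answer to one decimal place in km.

(-37.4, -10.7)

Distance from S−P lag: d = Δt · v_P v_S / (v_P − v_S) = Δt · (6.88·3.90)/(6.88−3.90) ≈ 9.0040·Δt.
So d_A = 42.14, d_B = 99.70, d_C = 41.66 km.
Circle about each station: (x + 1.1)² + (y − 10.7)² = 42.14²; (x − 52.6)² + (y + 53.6)² = 99.70²; (x + 75.7)² + (y − 5.7)² = 41.66².
Subtracting the A equation from the B and C equations removes the quadratic terms:
107.4 x − 128.6 y = -2640.29
-149.2 x − 10.0 y = 5687.50
Solving the 2×2 system: x ≈ -37.4, y ≈ -10.7 km.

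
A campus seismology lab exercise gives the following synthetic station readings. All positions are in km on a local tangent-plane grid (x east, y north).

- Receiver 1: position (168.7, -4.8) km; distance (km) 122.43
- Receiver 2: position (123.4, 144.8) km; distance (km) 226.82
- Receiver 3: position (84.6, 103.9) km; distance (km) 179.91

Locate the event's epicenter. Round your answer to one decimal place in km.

Circle about each station: (x − 168.7)² + (y + 4.8)² = 122.43²; (x − 123.4)² + (y − 144.8)² = 226.82²; (x − 84.6)² + (y − 103.9)² = 179.91².
Subtracting the Receiver 1 equation from the Receiver 2 and Receiver 3 equations removes the quadratic terms:
-90.6 x + 299.2 y = -28746.34
-168.2 x + 217.4 y = -27908.86
Solving the 2×2 system: x ≈ 68.6, y ≈ -75.3 km.

x ≈ 68.6 km, y ≈ -75.3 km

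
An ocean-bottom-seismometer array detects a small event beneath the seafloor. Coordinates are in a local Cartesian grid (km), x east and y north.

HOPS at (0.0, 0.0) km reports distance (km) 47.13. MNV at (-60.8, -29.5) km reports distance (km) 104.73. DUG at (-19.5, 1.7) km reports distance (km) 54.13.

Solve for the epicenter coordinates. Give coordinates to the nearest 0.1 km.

Circle about each station: x² + y² = 47.13²; (x + 60.8)² + (y + 29.5)² = 104.73²; (x + 19.5)² + (y − 1.7)² = 54.13².
Subtracting the HOPS equation from the MNV and DUG equations removes the quadratic terms:
-121.6 x − 59.0 y = -4180.25
-39.0 x + 3.4 y = -325.68
Solving the 2×2 system: x ≈ 12.3, y ≈ 45.5 km.

12.3 km east, 45.5 km north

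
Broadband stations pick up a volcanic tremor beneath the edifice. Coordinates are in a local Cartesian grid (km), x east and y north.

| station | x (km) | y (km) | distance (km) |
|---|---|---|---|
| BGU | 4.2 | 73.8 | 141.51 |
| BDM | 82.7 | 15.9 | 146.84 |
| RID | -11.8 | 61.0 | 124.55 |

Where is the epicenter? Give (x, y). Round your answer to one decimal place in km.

-43.3 km east, -59.5 km north

Circle about each station: (x − 4.2)² + (y − 73.8)² = 141.51²; (x − 82.7)² + (y − 15.9)² = 146.84²; (x + 11.8)² + (y − 61.0)² = 124.55².
Subtracting the BGU equation from the BDM and RID equations removes the quadratic terms:
157.0 x − 115.8 y = 91.11
-32.0 x − 25.6 y = 2908.54
Solving the 2×2 system: x ≈ -43.3, y ≈ -59.5 km.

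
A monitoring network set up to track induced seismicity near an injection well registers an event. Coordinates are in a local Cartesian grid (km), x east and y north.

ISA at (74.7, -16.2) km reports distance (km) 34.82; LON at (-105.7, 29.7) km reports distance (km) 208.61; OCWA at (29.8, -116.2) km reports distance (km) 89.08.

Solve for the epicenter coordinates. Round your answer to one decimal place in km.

Circle about each station: (x − 74.7)² + (y + 16.2)² = 34.82²; (x + 105.7)² + (y − 29.7)² = 208.61²; (x − 29.8)² + (y + 116.2)² = 89.08².
Subtracting pairs of circle equations eliminates x²+y² and gives linear equations (the radical axes):
-360.8 x + 91.8 y = -36093.65
-89.8 x − 200.0 y = 1825.14
Solving the 2×2 system: x ≈ 87.7, y ≈ -48.5 km.
Check against ISA (with the unrounded x, y): √((x − 74.7)²+(y + 16.2)²) = 34.82 ≈ 34.82 km. ✓

x ≈ 87.7 km, y ≈ -48.5 km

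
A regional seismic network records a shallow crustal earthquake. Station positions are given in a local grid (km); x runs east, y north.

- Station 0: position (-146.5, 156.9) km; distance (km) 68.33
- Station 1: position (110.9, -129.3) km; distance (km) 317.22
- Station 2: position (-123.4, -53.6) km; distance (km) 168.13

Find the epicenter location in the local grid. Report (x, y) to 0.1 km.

-94.9 km east, 112.1 km north

Circle about each station: (x + 146.5)² + (y − 156.9)² = 68.33²; (x − 110.9)² + (y + 129.3)² = 317.22²; (x + 123.4)² + (y + 53.6)² = 168.13².
Subtracting pairs of circle equations eliminates x²+y² and gives linear equations (the radical axes):
514.8 x − 572.4 y = -113022.10
46.2 x − 421.0 y = -51578.05
Solving the 2×2 system: x ≈ -94.9, y ≈ 112.1 km.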